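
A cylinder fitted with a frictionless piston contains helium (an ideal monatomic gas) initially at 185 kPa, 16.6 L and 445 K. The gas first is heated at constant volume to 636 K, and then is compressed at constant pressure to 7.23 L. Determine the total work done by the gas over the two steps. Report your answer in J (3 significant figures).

W_total ≈ -2480 J

Step 1 (isochoric): W = 0 (constant volume).
After step 1: P = 264.4 kPa (V unchanged).
Step 2 (isobaric): W = PΔV = (264.4 kPa)(7.23 − 16.6 L) = -2477 J.
W_total = 0 − 2477 = -2477 J.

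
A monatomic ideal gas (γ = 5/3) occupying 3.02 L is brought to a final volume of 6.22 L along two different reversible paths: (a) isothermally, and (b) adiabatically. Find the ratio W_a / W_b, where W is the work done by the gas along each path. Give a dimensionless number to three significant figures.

Path (a) isothermal: W = P₁V₁ ln(V₂/V₁) → W_a/(P₁V₁) = 0.7225.
Path (b) adiabatic: W = P₁V₁(1 − (V₁/V₂)^(γ−1))/(γ−1) → W_b/(P₁V₁) = 0.5734.
W_a / W_b = 0.7225 / 0.5734 = 1.26.

W_a / W_b ≈ 1.26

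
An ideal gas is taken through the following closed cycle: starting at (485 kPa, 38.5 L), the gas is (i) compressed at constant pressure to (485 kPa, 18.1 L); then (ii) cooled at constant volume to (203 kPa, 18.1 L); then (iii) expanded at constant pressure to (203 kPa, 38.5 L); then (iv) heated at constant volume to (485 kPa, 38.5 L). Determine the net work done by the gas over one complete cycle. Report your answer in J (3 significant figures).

Constant-volume legs do no work.
W(i) = (485)(18.1 − 38.5) = -9894 J; W(iii) = (203)(38.5 − 18.1) = 4141 J.
W_net = -9894 + 4141 = -5753 J (the counter-clockwise enclosed area).

W_net ≈ -5750 J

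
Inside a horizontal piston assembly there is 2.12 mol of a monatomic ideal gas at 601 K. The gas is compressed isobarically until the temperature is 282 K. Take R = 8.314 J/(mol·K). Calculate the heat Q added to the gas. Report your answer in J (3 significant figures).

Q ≈ -14100 J

Isobaric: W = nRΔT = (2.12)(8.314)(-319) = -5623 J.
ΔU = nCᵥΔT with Cᵥ = 3R/2: ΔU = (2.12)(12.47)(-319) = -8434 J.
Q = ΔU + W = -8434 − 5623 = -14056 J.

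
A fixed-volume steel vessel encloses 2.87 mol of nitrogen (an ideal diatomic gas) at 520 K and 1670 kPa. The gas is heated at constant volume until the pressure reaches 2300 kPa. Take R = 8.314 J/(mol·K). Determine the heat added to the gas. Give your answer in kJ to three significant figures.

Q ≈ 11.7 kJ

Constant volume ⇒ W = 0, so Q = ΔU = nCᵥΔT with Cᵥ = 5R/2 = 20.79 J/(mol·K).
At constant V, T₂/T₁ = P₂/P₁ ⇒ ΔT = T₁(P₂/P₁ − 1) = 520·(2300/1670 − 1) = 196.2 K.
ΔU = (2.87)(20.79)(196.2) = 11702 J.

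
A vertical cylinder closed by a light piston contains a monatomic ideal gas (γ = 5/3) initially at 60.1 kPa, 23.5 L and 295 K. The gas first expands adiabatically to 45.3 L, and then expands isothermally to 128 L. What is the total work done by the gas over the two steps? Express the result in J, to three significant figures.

W_total ≈ 1700 J

Step 1 (adiabatic): W = (P₁V₁ − P₂V₂)/(γ−1) = (1412 − 911.8)/0.667 = 750.8 J.
After step 1: P = 20.13 kPa, V = 45.3 L, T = 190.5 K.
Step 2 (isothermal): W = P₁V₁ ln(V₂/V₁) = (911.8) ln(128/45.3) = 947.2 J.
W_total = 750.8 + 947.2 = 1698 J.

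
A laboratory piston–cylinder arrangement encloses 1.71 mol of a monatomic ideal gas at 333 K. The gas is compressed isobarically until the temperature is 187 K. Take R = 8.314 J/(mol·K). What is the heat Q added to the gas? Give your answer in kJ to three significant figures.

Isobaric: W = nRΔT = (1.71)(8.314)(-146) = -2076 J.
ΔU = nCᵥΔT with Cᵥ = 3R/2: ΔU = (1.71)(12.47)(-146) = -3114 J.
Q = ΔU + W = -3114 − 2076 = -5189 J.

Q ≈ -5.19 kJ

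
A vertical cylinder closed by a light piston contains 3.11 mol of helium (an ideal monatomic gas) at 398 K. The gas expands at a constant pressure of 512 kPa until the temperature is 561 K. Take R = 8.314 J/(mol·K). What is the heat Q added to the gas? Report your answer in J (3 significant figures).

Isobaric: W = nRΔT = (3.11)(8.314)(163) = 4215 J.
ΔU = nCᵥΔT with Cᵥ = 3R/2: ΔU = (3.11)(12.47)(163) = 6322 J.
Q = ΔU + W = 6322 + 4215 = 10537 J.

Q ≈ 10500 J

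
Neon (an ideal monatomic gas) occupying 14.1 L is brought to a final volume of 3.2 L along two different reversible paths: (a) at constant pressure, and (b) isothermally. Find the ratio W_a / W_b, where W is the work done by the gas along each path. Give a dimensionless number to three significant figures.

W_a / W_b ≈ 0.521

Path (a) isobaric: W = P₁(V₂ − V₁) → W_a/(P₁V₁) = -0.773.
Path (b) isothermal: W = P₁V₁ ln(V₂/V₁) → W_b/(P₁V₁) = -1.483.
W_a / W_b = -0.773 / -1.483 = 0.5213.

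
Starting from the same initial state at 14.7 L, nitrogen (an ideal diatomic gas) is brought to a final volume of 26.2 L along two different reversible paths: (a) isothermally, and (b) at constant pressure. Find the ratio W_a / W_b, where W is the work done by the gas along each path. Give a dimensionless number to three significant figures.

Path (a) isothermal: W = P₁V₁ ln(V₂/V₁) → W_a/(P₁V₁) = 0.5779.
Path (b) isobaric: W = P₁(V₂ − V₁) → W_b/(P₁V₁) = 0.7823.
W_a / W_b = 0.5779 / 0.7823 = 0.7387.

W_a / W_b ≈ 0.739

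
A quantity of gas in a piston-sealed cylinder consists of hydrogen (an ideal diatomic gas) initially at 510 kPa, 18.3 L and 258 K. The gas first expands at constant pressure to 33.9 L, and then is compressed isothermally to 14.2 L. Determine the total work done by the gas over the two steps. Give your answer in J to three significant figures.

W_total ≈ -7090 J

Step 1 (isobaric): W = PΔV = (510 kPa)(33.9 − 18.3 L) = 7956 J.
After step 1: P = 510 kPa, V = 33.9 L, T = 477.9 K.
Step 2 (isothermal): W = P₁V₁ ln(V₂/V₁) = (17289) ln(14.2/33.9) = -15044 J.
W_total = 7956 − 15044 = -7088 J.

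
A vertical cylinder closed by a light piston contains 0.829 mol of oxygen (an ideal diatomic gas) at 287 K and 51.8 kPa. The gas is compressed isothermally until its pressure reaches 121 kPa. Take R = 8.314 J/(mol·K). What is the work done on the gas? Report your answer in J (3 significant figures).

W ≈ 1680 J

Isothermal process: W = nRT ln(V₂/V₁) = nRT ln(P₁/P₂).
W = (0.829)(8.314)(287) × ln(51.8/121)
  = 1978 × ln(0.4281) = 1978 × -0.8484
W_by_gas = -1678 J; work on gas = −W_by = 1678 J.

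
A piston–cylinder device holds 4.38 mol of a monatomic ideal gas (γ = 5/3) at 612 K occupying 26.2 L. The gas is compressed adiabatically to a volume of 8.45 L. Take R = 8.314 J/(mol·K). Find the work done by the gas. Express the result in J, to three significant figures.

W ≈ -37700 J

Adiabatic: TV^(γ−1) = const with γ = 5/3.
T₂ = T₁ (V₁/V₂)^(γ−1) = 612 × (26.2/8.45)^0.667 = 612 × 2.126 = 1301 K.
W_by = nCᵥ(T₁ − T₂) = (4.38)(12.47)(612 − 1301) = -37652 J.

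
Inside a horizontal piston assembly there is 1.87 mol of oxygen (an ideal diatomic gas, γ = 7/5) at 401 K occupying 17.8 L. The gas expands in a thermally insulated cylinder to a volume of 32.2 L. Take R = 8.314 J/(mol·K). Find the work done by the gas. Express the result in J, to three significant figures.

W ≈ 3290 J

Adiabatic: TV^(γ−1) = const with γ = 7/5.
T₂ = T₁ (V₁/V₂)^(γ−1) = 401 × (17.8/32.2)^0.4 = 401 × 0.7889 = 316.4 K.
W_by = nCᵥ(T₁ − T₂) = (1.87)(20.79)(401 − 316.4) = 3290 J.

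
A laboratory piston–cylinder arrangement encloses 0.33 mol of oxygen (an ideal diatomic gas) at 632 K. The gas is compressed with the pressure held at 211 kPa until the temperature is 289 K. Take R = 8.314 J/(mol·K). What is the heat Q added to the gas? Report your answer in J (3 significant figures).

Q ≈ -3290 J

Isobaric: W = nRΔT = (0.33)(8.314)(-343) = -941.1 J.
ΔU = nCᵥΔT with Cᵥ = 5R/2: ΔU = (0.33)(20.79)(-343) = -2353 J.
Q = ΔU + W = -2353 − 941.1 = -3294 J.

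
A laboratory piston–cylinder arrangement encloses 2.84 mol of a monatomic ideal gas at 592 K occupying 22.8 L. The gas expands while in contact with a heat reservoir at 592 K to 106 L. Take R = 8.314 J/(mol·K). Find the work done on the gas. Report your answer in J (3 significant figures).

W ≈ -21500 J

Isothermal: W = nRT ln(V₂/V₁).
W = (2.84)(8.314)(592) × ln(106/22.8)
  = 13978 × 1.537
W_by_gas = 21480 J; work on gas = −W_by = -21480 J.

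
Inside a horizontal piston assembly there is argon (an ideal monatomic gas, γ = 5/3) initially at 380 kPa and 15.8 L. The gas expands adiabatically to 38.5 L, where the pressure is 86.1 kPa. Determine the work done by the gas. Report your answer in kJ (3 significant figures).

Adiabatic: W = (P₁V₁ − P₂V₂)/(γ − 1) with γ = 5/3.
P₁V₁ = 6004 J, P₂V₂ = 3315 J.
W = (6004 − 3315) / 0.6667 = 4034 J.

W ≈ 4.03 kJ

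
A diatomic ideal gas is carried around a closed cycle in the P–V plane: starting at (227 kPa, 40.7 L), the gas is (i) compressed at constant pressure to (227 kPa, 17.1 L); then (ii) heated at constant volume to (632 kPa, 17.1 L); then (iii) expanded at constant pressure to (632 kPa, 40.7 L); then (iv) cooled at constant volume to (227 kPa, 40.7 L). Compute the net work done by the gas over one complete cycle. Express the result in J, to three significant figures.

Constant-volume legs do no work.
W(i) = (227)(17.1 − 40.7) = -5357 J; W(iii) = (632)(40.7 − 17.1) = 14915 J.
W_net = -5357 + 14915 = 9558 J (the clockwise enclosed area).

W_net ≈ 9560 J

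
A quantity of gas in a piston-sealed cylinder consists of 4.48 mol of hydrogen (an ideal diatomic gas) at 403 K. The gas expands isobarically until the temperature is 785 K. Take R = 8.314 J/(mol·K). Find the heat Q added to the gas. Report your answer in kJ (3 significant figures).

Q ≈ 49.8 kJ

Isobaric: W = nRΔT = (4.48)(8.314)(382) = 14228 J.
ΔU = nCᵥΔT with Cᵥ = 5R/2: ΔU = (4.48)(20.79)(382) = 35571 J.
Q = ΔU + W = 35571 + 14228 = 49799 J.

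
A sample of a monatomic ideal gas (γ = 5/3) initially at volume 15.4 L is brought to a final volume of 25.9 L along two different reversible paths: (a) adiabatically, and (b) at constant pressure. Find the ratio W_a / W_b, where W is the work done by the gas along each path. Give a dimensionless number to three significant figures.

Path (a) adiabatic: W = P₁V₁(1 − (V₁/V₂)^(γ−1))/(γ−1) → W_a/(P₁V₁) = 0.4394.
Path (b) isobaric: W = P₁(V₂ − V₁) → W_b/(P₁V₁) = 0.6818.
W_a / W_b = 0.4394 / 0.6818 = 0.6444.

W_a / W_b ≈ 0.644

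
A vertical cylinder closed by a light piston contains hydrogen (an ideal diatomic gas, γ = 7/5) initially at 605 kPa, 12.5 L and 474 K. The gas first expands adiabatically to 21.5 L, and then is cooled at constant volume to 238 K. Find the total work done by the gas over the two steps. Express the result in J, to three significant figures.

W_total ≈ 3690 J

Step 1 (adiabatic): W = (P₁V₁ − P₂V₂)/(γ−1) = (7562 − 6088)/0.4 = 3687 J.
Step 2 (isochoric): W = 0 (constant volume).
W_total = 3687 + 0 = 3687 J.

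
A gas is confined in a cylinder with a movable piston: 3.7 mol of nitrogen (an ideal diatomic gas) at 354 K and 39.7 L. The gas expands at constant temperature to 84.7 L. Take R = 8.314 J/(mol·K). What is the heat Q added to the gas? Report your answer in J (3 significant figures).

Q ≈ 8250 J

Isothermal ⇒ ΔU = 0, so Q = W = nRT ln(V₂/V₁).
Q = (3.7)(8.314)(354) ln(84.7/39.7) = 10890 × 0.7578 = 8252 J.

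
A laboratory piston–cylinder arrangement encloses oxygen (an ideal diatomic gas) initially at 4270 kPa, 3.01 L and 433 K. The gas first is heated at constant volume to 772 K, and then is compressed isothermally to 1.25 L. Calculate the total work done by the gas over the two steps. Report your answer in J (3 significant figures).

W_total ≈ -20100 J

Step 1 (isochoric): W = 0 (constant volume).
After step 1: P = 7613 kPa (V unchanged).
Step 2 (isothermal): W = P₁V₁ ln(V₂/V₁) = (22915) ln(1.25/3.01) = -20138 J.
W_total = 0 − 20138 = -20138 J.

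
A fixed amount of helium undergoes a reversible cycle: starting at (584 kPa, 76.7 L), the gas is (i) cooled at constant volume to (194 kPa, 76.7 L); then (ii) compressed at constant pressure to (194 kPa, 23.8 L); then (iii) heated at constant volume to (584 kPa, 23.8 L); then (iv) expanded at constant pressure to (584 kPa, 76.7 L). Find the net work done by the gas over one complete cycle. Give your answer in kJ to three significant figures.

W_net ≈ 20.6 kJ

Constant-volume legs do no work.
W(ii) = (194)(23.8 − 76.7) = -10263 J; W(iv) = (584)(76.7 − 23.8) = 30894 J.
W_net = -10263 + 30894 = 20631 J (the clockwise enclosed area).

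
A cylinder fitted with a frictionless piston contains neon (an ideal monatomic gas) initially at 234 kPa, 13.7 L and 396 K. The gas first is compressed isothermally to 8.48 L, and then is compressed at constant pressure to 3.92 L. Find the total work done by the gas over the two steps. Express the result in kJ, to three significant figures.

Step 1 (isothermal): W = P₁V₁ ln(V₂/V₁) = (3206) ln(8.48/13.7) = -1538 J.
After step 1: P = 378 kPa, V = 8.48 L, T = 396 K.
Step 2 (isobaric): W = PΔV = (378 kPa)(3.92 − 8.48 L) = -1724 J.
W_total = -1538 − 1724 = -3262 J.

W_total ≈ -3.26 kJ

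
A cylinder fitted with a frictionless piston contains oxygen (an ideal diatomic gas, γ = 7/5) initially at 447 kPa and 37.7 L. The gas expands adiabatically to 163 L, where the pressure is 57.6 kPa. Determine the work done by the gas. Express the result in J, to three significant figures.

W ≈ 18700 J

Adiabatic: W = (P₁V₁ − P₂V₂)/(γ − 1) with γ = 7/5.
P₁V₁ = 16852 J, P₂V₂ = 9389 J.
W = (16852 − 9389) / 0.4 = 18658 J.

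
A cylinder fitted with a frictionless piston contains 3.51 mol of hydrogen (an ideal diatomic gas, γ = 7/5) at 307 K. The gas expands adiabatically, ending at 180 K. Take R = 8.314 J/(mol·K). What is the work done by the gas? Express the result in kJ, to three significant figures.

Adiabatic ⇒ Q = 0, so W_by = −ΔU = nCᵥ(T₁ − T₂).
Cᵥ = 5R/2 = 20.79 J/(mol·K).
W = (3.51)(20.79)(307 − 180) = 9265 J.

W ≈ 9.27 kJ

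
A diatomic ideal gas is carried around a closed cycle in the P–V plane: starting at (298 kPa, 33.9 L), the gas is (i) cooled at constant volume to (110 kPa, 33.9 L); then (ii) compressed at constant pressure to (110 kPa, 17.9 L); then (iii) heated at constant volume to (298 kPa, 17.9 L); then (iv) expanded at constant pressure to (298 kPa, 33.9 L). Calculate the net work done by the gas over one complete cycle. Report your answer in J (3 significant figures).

Constant-volume legs do no work.
W(ii) = (110)(17.9 − 33.9) = -1760 J; W(iv) = (298)(33.9 − 17.9) = 4768 J.
W_net = -1760 + 4768 = 3008 J (the clockwise enclosed area).

W_net ≈ 3010 J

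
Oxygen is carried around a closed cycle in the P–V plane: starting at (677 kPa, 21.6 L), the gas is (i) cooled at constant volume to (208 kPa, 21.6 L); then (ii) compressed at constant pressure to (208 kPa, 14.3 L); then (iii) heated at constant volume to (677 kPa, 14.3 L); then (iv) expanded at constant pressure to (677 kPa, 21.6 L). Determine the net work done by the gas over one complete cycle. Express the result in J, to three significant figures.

W_net ≈ 3420 J

Constant-volume legs do no work.
W(ii) = (208)(14.3 − 21.6) = -1518 J; W(iv) = (677)(21.6 − 14.3) = 4942 J.
W_net = -1518 + 4942 = 3424 J (the clockwise enclosed area).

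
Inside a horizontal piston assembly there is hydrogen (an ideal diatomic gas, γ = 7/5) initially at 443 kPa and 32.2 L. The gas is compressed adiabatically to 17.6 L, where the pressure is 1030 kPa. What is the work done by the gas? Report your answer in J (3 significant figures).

W ≈ -9660 J

Adiabatic: W = (P₁V₁ − P₂V₂)/(γ − 1) with γ = 7/5.
P₁V₁ = 14265 J, P₂V₂ = 18128 J.
W = (14265 − 18128) / 0.4 = -9659 J.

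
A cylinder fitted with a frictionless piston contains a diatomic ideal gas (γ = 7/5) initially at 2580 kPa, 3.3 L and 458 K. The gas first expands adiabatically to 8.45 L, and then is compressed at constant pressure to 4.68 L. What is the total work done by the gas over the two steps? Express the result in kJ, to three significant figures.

Step 1 (adiabatic): W = (P₁V₁ − P₂V₂)/(γ−1) = (8514 − 5845)/0.4 = 6672 J.
After step 1: P = 691.7 kPa, V = 8.45 L, T = 314.4 K.
Step 2 (isobaric): W = PΔV = (691.7 kPa)(4.68 − 8.45 L) = -2608 J.
W_total = 6672 − 2608 = 4064 J.

W_total ≈ 4.06 kJ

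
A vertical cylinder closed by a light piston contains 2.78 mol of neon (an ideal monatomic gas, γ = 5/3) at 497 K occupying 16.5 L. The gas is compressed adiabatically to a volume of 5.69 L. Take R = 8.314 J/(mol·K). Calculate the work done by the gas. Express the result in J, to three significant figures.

W ≈ -17800 J

Adiabatic: TV^(γ−1) = const with γ = 5/3.
T₂ = T₁ (V₁/V₂)^(γ−1) = 497 × (16.5/5.69)^0.667 = 497 × 2.034 = 1011 K.
W_by = nCᵥ(T₁ − T₂) = (2.78)(12.47)(497 − 1011) = -17808 J.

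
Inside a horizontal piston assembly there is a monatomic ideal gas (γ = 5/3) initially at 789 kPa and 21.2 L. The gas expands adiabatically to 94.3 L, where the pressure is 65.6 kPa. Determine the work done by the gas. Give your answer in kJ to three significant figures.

Adiabatic: W = (P₁V₁ − P₂V₂)/(γ − 1) with γ = 5/3.
P₁V₁ = 16727 J, P₂V₂ = 6186 J.
W = (16727 − 6186) / 0.6667 = 15811 J.

W ≈ 15.8 kJ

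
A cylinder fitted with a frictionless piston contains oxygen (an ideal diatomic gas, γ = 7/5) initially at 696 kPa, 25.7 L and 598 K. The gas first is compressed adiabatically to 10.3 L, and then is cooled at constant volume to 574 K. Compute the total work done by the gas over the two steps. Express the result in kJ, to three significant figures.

W_total ≈ -19.7 kJ

Step 1 (adiabatic): W = (P₁V₁ − P₂V₂)/(γ−1) = (17887 − 25786)/0.4 = -19747 J.
Step 2 (isochoric): W = 0 (constant volume).
W_total = -19747 + 0 = -19747 J.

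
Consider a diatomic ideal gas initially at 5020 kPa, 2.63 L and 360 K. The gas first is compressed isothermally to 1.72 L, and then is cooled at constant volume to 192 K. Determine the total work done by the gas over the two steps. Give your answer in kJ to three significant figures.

Step 1 (isothermal): W = P₁V₁ ln(V₂/V₁) = (13203) ln(1.72/2.63) = -5607 J.
Step 2 (isochoric): W = 0 (constant volume).
W_total = -5607 + 0 = -5607 J.

W_total ≈ -5.61 kJ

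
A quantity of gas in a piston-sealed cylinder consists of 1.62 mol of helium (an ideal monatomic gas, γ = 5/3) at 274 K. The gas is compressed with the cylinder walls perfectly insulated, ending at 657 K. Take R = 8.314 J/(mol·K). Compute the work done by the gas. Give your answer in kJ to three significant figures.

W ≈ -7.74 kJ

Adiabatic ⇒ Q = 0, so W_by = −ΔU = nCᵥ(T₁ − T₂).
Cᵥ = 3R/2 = 12.47 J/(mol·K).
W = (1.62)(12.47)(274 − 657) = -7738 J.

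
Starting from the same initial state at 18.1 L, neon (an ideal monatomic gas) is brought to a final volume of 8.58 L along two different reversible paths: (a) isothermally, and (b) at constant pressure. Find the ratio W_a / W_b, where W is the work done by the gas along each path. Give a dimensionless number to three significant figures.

W_a / W_b ≈ 1.42

Path (a) isothermal: W = P₁V₁ ln(V₂/V₁) → W_a/(P₁V₁) = -0.7465.
Path (b) isobaric: W = P₁(V₂ − V₁) → W_b/(P₁V₁) = -0.526.
W_a / W_b = -0.7465 / -0.526 = 1.419.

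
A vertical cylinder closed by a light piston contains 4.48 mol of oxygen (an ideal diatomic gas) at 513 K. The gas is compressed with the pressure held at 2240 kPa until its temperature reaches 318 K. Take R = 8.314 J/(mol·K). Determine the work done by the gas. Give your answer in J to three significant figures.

W ≈ -7260 J

Isobaric: W = P ΔV = nR ΔT.
W = (4.48)(8.314)(318 − 513) = -7263 J.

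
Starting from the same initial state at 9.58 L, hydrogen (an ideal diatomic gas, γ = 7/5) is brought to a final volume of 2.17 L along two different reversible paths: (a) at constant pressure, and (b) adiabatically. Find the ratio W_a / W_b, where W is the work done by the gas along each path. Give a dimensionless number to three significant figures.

W_a / W_b ≈ 0.381

Path (a) isobaric: W = P₁(V₂ − V₁) → W_a/(P₁V₁) = -0.7735.
Path (b) adiabatic: W = P₁V₁(1 − (V₁/V₂)^(γ−1))/(γ−1) → W_b/(P₁V₁) = -2.028.
W_a / W_b = -0.7735 / -2.028 = 0.3814.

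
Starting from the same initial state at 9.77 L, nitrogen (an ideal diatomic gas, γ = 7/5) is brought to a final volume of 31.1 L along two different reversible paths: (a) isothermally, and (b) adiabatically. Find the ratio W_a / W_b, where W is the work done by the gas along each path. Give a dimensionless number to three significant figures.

Path (a) isothermal: W = P₁V₁ ln(V₂/V₁) → W_a/(P₁V₁) = 1.158.
Path (b) adiabatic: W = P₁V₁(1 − (V₁/V₂)^(γ−1))/(γ−1) → W_b/(P₁V₁) = 0.9268.
W_a / W_b = 1.158 / 0.9268 = 1.249.

W_a / W_b ≈ 1.25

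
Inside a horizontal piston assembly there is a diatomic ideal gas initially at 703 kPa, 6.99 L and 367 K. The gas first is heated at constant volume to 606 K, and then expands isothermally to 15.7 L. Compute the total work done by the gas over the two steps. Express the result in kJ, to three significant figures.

Step 1 (isochoric): W = 0 (constant volume).
After step 1: P = 1161 kPa (V unchanged).
Step 2 (isothermal): W = P₁V₁ ln(V₂/V₁) = (8114) ln(15.7/6.99) = 6566 J.
W_total = 0 + 6566 = 6566 J.

W_total ≈ 6.57 kJ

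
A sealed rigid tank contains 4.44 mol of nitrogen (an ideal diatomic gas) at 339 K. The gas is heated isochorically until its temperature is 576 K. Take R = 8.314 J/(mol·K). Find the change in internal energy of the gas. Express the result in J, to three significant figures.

ΔU ≈ 21900 J

Constant volume ⇒ W = 0, so Q = ΔU = nCᵥΔT with Cᵥ = 5R/2 = 20.79 J/(mol·K).
ΔU = (4.44)(20.79)(576 − 339) = 21872 J.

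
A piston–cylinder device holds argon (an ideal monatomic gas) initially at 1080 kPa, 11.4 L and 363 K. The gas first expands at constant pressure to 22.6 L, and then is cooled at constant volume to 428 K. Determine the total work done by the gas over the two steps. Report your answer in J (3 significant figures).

Step 1 (isobaric): W = PΔV = (1080 kPa)(22.6 − 11.4 L) = 12096 J.
Step 2 (isochoric): W = 0 (constant volume).
W_total = 12096 + 0 = 12096 J.

W_total ≈ 12100 J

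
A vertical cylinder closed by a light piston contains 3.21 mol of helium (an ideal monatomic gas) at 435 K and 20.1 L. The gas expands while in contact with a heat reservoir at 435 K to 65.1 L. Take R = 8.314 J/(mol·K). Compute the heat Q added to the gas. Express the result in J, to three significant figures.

Isothermal ⇒ ΔU = 0, so Q = W = nRT ln(V₂/V₁).
Q = (3.21)(8.314)(435) ln(65.1/20.1) = 11609 × 1.175 = 13643 J.

Q ≈ 13600 J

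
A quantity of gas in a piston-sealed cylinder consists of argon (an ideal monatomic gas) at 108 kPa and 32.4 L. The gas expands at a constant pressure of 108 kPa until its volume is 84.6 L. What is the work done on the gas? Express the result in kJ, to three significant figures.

Isobaric: W = P ΔV.
W = (108 kPa)(84.6 − 32.4 L) = (108)(52.2) = 5638 J.
Work on gas = −W_by = -5638 J.

W ≈ -5.64 kJ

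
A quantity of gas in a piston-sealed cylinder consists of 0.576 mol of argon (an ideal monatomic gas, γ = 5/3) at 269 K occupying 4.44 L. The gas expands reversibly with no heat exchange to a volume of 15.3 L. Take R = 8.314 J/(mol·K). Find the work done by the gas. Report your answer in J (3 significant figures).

W ≈ 1090 J

Adiabatic: TV^(γ−1) = const with γ = 5/3.
T₂ = T₁ (V₁/V₂)^(γ−1) = 269 × (4.44/15.3)^0.667 = 269 × 0.4383 = 117.9 K.
W_by = nCᵥ(T₁ − T₂) = (0.576)(12.47)(269 − 117.9) = 1085 J.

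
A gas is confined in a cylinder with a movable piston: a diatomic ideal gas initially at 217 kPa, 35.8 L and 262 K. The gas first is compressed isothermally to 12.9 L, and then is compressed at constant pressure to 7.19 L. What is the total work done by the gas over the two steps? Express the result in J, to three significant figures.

Step 1 (isothermal): W = P₁V₁ ln(V₂/V₁) = (7769) ln(12.9/35.8) = -7930 J.
After step 1: P = 602.2 kPa, V = 12.9 L, T = 262 K.
Step 2 (isobaric): W = PΔV = (602.2 kPa)(7.19 − 12.9 L) = -3439 J.
W_total = -7930 − 3439 = -11368 J.

W_total ≈ -11400 J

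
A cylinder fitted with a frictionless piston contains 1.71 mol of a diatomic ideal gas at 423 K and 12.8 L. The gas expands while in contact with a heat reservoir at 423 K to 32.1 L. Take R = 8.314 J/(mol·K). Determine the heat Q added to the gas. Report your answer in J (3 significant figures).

Q ≈ 5530 J

Isothermal ⇒ ΔU = 0, so Q = W = nRT ln(V₂/V₁).
Q = (1.71)(8.314)(423) ln(32.1/12.8) = 6014 × 0.9194 = 5529 J.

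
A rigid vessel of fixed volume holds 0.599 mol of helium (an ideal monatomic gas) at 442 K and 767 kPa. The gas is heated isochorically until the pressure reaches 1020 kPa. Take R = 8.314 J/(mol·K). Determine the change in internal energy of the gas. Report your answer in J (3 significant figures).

Constant volume ⇒ W = 0, so Q = ΔU = nCᵥΔT with Cᵥ = 3R/2 = 12.47 J/(mol·K).
At constant V, T₂/T₁ = P₂/P₁ ⇒ ΔT = T₁(P₂/P₁ − 1) = 442·(1020/767 − 1) = 145.8 K.
ΔU = (0.599)(12.47)(145.8) = 1089 J.

ΔU ≈ 1090 J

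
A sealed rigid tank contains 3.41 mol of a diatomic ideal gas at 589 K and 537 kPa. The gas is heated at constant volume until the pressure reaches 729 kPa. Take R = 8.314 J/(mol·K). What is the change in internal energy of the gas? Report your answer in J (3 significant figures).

Constant volume ⇒ W = 0, so Q = ΔU = nCᵥΔT with Cᵥ = 5R/2 = 20.79 J/(mol·K).
At constant V, T₂/T₁ = P₂/P₁ ⇒ ΔT = T₁(P₂/P₁ − 1) = 589·(729/537 − 1) = 210.6 K.
ΔU = (3.41)(20.79)(210.6) = 14926 J.

ΔU ≈ 14900 J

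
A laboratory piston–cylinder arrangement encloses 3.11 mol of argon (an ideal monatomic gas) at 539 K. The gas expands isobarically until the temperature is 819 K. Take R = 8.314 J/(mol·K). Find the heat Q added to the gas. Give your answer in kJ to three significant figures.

Isobaric: W = nRΔT = (3.11)(8.314)(280) = 7240 J.
ΔU = nCᵥΔT with Cᵥ = 3R/2: ΔU = (3.11)(12.47)(280) = 10860 J.
Q = ΔU + W = 10860 + 7240 = 18100 J.

Q ≈ 18.1 kJ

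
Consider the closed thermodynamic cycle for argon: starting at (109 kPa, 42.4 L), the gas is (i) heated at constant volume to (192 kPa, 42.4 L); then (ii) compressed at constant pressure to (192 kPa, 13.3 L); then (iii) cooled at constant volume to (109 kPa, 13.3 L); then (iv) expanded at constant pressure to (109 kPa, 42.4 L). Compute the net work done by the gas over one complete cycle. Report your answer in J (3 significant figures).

W_net ≈ -2420 J

Constant-volume legs do no work.
W(ii) = (192)(13.3 − 42.4) = -5587 J; W(iv) = (109)(42.4 − 13.3) = 3172 J.
W_net = -5587 + 3172 = -2415 J (the counter-clockwise enclosed area).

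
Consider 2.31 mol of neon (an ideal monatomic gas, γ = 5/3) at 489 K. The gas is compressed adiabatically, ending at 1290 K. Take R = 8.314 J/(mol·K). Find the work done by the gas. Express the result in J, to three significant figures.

Adiabatic ⇒ Q = 0, so W_by = −ΔU = nCᵥ(T₁ − T₂).
Cᵥ = 3R/2 = 12.47 J/(mol·K).
W = (2.31)(12.47)(489 − 1290) = -23075 J.

W ≈ -23100 J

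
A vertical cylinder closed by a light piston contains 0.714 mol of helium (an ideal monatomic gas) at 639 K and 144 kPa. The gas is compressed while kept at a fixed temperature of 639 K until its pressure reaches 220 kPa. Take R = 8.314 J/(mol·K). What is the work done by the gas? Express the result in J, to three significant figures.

W ≈ -1610 J

Isothermal process: W = nRT ln(V₂/V₁) = nRT ln(P₁/P₂).
W = (0.714)(8.314)(639) × ln(144/220)
  = 3793 × ln(0.6545) = 3793 × -0.4238
W_by_gas = -1608 J.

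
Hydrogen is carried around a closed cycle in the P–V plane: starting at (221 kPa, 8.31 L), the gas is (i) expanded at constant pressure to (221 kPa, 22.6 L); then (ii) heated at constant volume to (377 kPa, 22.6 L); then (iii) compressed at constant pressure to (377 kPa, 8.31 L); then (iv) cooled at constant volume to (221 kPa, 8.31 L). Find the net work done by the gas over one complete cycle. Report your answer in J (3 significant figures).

Constant-volume legs do no work.
W(i) = (221)(22.6 − 8.31) = 3158 J; W(iii) = (377)(8.31 − 22.6) = -5387 J.
W_net = 3158 − 5387 = -2229 J (the counter-clockwise enclosed area).

W_net ≈ -2230 J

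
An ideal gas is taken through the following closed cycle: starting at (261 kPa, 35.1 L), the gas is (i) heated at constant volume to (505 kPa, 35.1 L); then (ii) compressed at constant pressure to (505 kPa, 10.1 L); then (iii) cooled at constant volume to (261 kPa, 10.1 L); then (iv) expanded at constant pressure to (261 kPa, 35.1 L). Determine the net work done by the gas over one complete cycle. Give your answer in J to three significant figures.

W_net ≈ -6100 J

Constant-volume legs do no work.
W(ii) = (505)(10.1 − 35.1) = -12625 J; W(iv) = (261)(35.1 − 10.1) = 6525 J.
W_net = -12625 + 6525 = -6100 J (the counter-clockwise enclosed area).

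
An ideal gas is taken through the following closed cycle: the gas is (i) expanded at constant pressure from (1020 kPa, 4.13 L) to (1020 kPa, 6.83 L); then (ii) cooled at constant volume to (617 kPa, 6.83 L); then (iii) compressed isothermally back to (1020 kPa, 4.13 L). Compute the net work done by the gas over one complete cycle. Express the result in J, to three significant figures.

W_net ≈ 634 J

Leg (i): W = PΔV = (1020)(6.83 − 4.13) = 2754 J.
Leg (ii): W = 0.
Leg (iii): W = PᵢVᵢ ln(V_f/Vᵢ) = (4214) ln(4.13/6.83) = -2120 J.
W_net = 2754 − 2120 = 634.1 J.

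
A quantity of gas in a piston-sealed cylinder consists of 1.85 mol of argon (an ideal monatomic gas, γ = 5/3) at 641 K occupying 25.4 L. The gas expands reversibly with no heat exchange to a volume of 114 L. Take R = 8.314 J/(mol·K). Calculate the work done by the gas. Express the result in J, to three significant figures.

Adiabatic: TV^(γ−1) = const with γ = 5/3.
T₂ = T₁ (V₁/V₂)^(γ−1) = 641 × (25.4/114)^0.667 = 641 × 0.3675 = 235.6 K.
W_by = nCᵥ(T₁ − T₂) = (1.85)(12.47)(641 − 235.6) = 9354 J.

W ≈ 9350 J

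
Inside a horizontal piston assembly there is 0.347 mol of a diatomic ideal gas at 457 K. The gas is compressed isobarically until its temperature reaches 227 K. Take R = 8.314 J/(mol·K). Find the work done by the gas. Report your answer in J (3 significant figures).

Isobaric: W = P ΔV = nR ΔT.
W = (0.347)(8.314)(227 − 457) = -663.5 J.

W ≈ -664 J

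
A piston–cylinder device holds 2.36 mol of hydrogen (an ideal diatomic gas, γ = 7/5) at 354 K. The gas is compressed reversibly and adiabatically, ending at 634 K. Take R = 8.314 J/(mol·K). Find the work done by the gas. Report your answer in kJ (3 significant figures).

W ≈ -13.7 kJ

Adiabatic ⇒ Q = 0, so W_by = −ΔU = nCᵥ(T₁ − T₂).
Cᵥ = 5R/2 = 20.79 J/(mol·K).
W = (2.36)(20.79)(354 − 634) = -13735 J.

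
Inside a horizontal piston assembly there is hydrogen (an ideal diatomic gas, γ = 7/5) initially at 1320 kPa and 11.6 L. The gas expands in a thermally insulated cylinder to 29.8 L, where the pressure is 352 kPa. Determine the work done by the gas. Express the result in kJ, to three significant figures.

Adiabatic: W = (P₁V₁ − P₂V₂)/(γ − 1) with γ = 7/5.
P₁V₁ = 15312 J, P₂V₂ = 10490 J.
W = (15312 − 10490) / 0.4 = 12056 J.

W ≈ 12.1 kJ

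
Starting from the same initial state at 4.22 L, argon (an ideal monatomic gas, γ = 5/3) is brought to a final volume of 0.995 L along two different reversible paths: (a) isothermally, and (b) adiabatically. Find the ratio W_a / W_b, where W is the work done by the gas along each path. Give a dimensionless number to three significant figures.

Path (a) isothermal: W = P₁V₁ ln(V₂/V₁) → W_a/(P₁V₁) = -1.445.
Path (b) adiabatic: W = P₁V₁(1 − (V₁/V₂)^(γ−1))/(γ−1) → W_b/(P₁V₁) = -2.43.
W_a / W_b = -1.445 / -2.43 = 0.5945.

W_a / W_b ≈ 0.595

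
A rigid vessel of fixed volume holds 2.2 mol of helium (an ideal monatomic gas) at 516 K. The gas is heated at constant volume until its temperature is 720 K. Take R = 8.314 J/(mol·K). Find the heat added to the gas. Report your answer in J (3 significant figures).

Constant volume ⇒ W = 0, so Q = ΔU = nCᵥΔT with Cᵥ = 3R/2 = 12.47 J/(mol·K).
ΔU = (2.2)(12.47)(720 − 516) = 5597 J.

Q ≈ 5600 J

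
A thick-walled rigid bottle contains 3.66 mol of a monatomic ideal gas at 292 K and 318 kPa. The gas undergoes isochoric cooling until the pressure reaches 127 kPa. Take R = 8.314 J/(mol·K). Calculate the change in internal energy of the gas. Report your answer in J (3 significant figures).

ΔU ≈ -8010 J

Constant volume ⇒ W = 0, so Q = ΔU = nCᵥΔT with Cᵥ = 3R/2 = 12.47 J/(mol·K).
At constant V, T₂/T₁ = P₂/P₁ ⇒ ΔT = T₁(P₂/P₁ − 1) = 292·(127/318 − 1) = -175.4 K.
ΔU = (3.66)(12.47)(-175.4) = -8005 J.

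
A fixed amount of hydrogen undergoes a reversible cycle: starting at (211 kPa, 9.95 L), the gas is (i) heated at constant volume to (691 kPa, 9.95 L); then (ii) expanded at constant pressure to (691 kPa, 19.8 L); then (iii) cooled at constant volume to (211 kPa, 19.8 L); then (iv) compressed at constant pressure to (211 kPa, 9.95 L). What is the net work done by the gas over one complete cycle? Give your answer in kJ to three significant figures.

Constant-volume legs do no work.
W(ii) = (691)(19.8 − 9.95) = 6806 J; W(iv) = (211)(9.95 − 19.8) = -2078 J.
W_net = 6806 − 2078 = 4728 J (the clockwise enclosed area).

W_net ≈ 4.73 kJ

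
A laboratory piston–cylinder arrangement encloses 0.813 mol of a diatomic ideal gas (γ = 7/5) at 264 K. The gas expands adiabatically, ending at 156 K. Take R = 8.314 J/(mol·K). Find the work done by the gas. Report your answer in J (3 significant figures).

W ≈ 1830 J

Adiabatic ⇒ Q = 0, so W_by = −ΔU = nCᵥ(T₁ − T₂).
Cᵥ = 5R/2 = 20.79 J/(mol·K).
W = (0.813)(20.79)(264 − 156) = 1825 J.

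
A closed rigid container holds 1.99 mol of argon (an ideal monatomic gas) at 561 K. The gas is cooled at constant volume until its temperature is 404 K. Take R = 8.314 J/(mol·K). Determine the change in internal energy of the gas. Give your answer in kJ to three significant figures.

Constant volume ⇒ W = 0, so Q = ΔU = nCᵥΔT with Cᵥ = 3R/2 = 12.47 J/(mol·K).
ΔU = (1.99)(12.47)(404 − 561) = -3896 J.

ΔU ≈ -3.90 kJ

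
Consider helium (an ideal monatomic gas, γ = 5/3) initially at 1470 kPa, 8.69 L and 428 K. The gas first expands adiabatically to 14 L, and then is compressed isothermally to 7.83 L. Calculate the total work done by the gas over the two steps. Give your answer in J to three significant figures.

Step 1 (adiabatic): W = (P₁V₁ − P₂V₂)/(γ−1) = (12774 − 9295)/0.667 = 5218 J.
After step 1: P = 664 kPa, V = 14 L, T = 311.4 K.
Step 2 (isothermal): W = P₁V₁ ln(V₂/V₁) = (9295) ln(7.83/14) = -5401 J.
W_total = 5218 − 5401 = -183 J.

W_total ≈ -183 J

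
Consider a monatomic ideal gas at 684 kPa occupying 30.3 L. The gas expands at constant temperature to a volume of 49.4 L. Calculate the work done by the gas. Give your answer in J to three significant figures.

W ≈ 10100 J

Isothermal: W = nRT ln(V₂/V₁) = P₁V₁ ln(V₂/V₁).
P₁V₁ = (684 kPa)(30.3 L) = 20725 J.
W = 20725 × ln(49.4/30.3) = 20725 × 0.4888
W_by_gas = 10131 J.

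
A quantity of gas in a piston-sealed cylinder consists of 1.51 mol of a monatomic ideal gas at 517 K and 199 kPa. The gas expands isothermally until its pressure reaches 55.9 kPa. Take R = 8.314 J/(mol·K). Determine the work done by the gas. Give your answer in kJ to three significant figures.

W ≈ 8.24 kJ

Isothermal process: W = nRT ln(V₂/V₁) = nRT ln(P₁/P₂).
W = (1.51)(8.314)(517) × ln(199/55.9)
  = 6490 × ln(3.56) = 6490 × 1.27
W_by_gas = 8241 J.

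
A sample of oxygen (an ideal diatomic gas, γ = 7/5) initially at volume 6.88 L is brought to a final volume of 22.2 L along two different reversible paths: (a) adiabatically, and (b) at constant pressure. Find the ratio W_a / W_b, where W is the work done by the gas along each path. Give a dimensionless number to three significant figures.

Path (a) adiabatic: W = P₁V₁(1 − (V₁/V₂)^(γ−1))/(γ−1) → W_a/(P₁V₁) = 0.9353.
Path (b) isobaric: W = P₁(V₂ − V₁) → W_b/(P₁V₁) = 2.227.
W_a / W_b = 0.9353 / 2.227 = 0.42.

W_a / W_b ≈ 0.420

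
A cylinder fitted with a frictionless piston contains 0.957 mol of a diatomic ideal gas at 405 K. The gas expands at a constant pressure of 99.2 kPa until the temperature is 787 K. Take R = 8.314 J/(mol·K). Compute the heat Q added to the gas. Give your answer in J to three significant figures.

Isobaric: W = nRΔT = (0.957)(8.314)(382) = 3039 J.
ΔU = nCᵥΔT with Cᵥ = 5R/2: ΔU = (0.957)(20.79)(382) = 7598 J.
Q = ΔU + W = 7598 + 3039 = 10638 J.

Q ≈ 10600 J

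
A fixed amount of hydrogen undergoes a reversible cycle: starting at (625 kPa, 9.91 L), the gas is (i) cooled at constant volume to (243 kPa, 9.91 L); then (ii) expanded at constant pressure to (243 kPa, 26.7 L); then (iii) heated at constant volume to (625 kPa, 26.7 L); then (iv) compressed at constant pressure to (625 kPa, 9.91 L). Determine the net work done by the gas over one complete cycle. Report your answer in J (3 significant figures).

Constant-volume legs do no work.
W(ii) = (243)(26.7 − 9.91) = 4080 J; W(iv) = (625)(9.91 − 26.7) = -10494 J.
W_net = 4080 − 10494 = -6414 J (the counter-clockwise enclosed area).

W_net ≈ -6410 J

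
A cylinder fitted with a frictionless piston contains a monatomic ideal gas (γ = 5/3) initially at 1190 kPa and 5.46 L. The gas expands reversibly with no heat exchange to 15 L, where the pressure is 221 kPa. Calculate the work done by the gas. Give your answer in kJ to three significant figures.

W ≈ 4.77 kJ

Adiabatic: W = (P₁V₁ − P₂V₂)/(γ − 1) with γ = 5/3.
P₁V₁ = 6497 J, P₂V₂ = 3315 J.
W = (6497 − 3315) / 0.6667 = 4774 J.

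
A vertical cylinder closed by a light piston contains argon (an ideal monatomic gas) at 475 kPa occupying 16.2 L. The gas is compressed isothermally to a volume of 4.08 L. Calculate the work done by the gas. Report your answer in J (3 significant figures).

W ≈ -10600 J

Isothermal: W = nRT ln(V₂/V₁) = P₁V₁ ln(V₂/V₁).
P₁V₁ = (475 kPa)(16.2 L) = 7695 J.
W = 7695 × ln(4.08/16.2) = 7695 × -1.379
W_by_gas = -10611 J.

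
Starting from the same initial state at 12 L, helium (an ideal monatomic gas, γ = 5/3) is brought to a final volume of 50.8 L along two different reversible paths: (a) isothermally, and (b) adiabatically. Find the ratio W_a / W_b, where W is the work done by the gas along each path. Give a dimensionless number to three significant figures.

Path (a) isothermal: W = P₁V₁ ln(V₂/V₁) → W_a/(P₁V₁) = 1.443.
Path (b) adiabatic: W = P₁V₁(1 − (V₁/V₂)^(γ−1))/(γ−1) → W_b/(P₁V₁) = 0.9268.
W_a / W_b = 1.443 / 0.9268 = 1.557.

W_a / W_b ≈ 1.56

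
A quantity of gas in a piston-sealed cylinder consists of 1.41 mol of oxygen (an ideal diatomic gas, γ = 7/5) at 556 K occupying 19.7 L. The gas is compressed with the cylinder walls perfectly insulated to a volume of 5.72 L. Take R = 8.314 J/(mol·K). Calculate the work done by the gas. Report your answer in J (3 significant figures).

W ≈ -10400 J

Adiabatic: TV^(γ−1) = const with γ = 7/5.
T₂ = T₁ (V₁/V₂)^(γ−1) = 556 × (19.7/5.72)^0.4 = 556 × 1.64 = 911.8 K.
W_by = nCᵥ(T₁ − T₂) = (1.41)(20.79)(556 − 911.8) = -10428 J.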